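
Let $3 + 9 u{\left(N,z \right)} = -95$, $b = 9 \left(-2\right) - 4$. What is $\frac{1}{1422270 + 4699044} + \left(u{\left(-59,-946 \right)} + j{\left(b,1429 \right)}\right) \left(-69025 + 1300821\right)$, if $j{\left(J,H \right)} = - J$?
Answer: $\frac{27926704073867}{2040438} \approx 1.3687 \cdot 10^{7}$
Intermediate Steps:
$b = -22$ ($b = -18 - 4 = -22$)
$u{\left(N,z \right)} = - \frac{98}{9}$ ($u{\left(N,z \right)} = - \frac{1}{3} + \frac{1}{9} \left(-95\right) = - \frac{1}{3} - \frac{95}{9} = - \frac{98}{9}$)
$\frac{1}{1422270 + 4699044} + \left(u{\left(-59,-946 \right)} + j{\left(b,1429 \right)}\right) \left(-69025 + 1300821\right) = \frac{1}{1422270 + 4699044} + \left(- \frac{98}{9} - -22\right) \left(-69025 + 1300821\right) = \frac{1}{6121314} + \left(- \frac{98}{9} + 22\right) 1231796 = \frac{1}{6121314} + \frac{100}{9} \cdot 1231796 = \frac{1}{6121314} + \frac{123179600}{9} = \frac{27926704073867}{2040438}$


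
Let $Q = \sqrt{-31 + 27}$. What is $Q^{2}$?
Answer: $-4$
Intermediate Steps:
$Q = 2 i$ ($Q = \sqrt{-4} = 2 i \approx 2.0 i$)
$Q^{2} = \left(2 i\right)^{2} = -4$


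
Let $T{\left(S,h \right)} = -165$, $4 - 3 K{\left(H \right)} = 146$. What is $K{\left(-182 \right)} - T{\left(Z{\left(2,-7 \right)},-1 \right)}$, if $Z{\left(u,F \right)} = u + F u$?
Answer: $\frac{353}{3} \approx 117.67$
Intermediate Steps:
$K{\left(H \right)} = - \frac{142}{3}$ ($K{\left(H \right)} = \frac{4}{3} - \frac{146}{3} = - \frac{142}{3}$)
$K{\left(-182 \right)} - T{\left(Z{\left(2,-7 \right)},-1 \right)} = - \frac{142}{3} - -165 = - \frac{142}{3} + 165 = \frac{353}{3}$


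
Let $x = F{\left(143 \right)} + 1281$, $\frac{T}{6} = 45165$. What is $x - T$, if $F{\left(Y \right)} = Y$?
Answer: $-269566$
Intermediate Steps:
$T = 270990$ ($T = 6 \cdot 45165 = 270990$)
$x = 1424$ ($x = 143 + 1281 = 1424$)
$x - T = 1424 - 270990 = -269566$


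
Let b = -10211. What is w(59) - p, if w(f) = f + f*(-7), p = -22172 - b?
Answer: 11607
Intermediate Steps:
p = -11961 (p = -22172 - 1*(-10211) = -22172 + 10211 = -11961)
w(f) = -6*f (w(f) = f - 7*f = -6*f)
w(59) - p = -6*59 - 1*(-11961) = -354 + 11961 = 11607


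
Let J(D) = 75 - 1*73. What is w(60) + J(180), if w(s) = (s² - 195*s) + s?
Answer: -8038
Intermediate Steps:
w(s) = s² - 194*s
J(D) = 2 (J(D) = 75 - 73 = 2)
w(60) + J(180) = 60*(-194 + 60) + 2 = 60*(-134) + 2 = -8040 + 2 = -8038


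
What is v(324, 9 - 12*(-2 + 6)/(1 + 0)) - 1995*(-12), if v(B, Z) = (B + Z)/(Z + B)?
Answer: 23941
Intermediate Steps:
v(B, Z) = 1 (v(B, Z) = (B + Z)/(B + Z) = 1)
v(324, 9 - 12*(-2 + 6)/(1 + 0)) - 1995*(-12) = 1 - 1995*(-12) = 1 + 23940 = 23941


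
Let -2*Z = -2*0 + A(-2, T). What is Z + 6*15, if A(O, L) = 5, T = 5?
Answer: 175/2 ≈ 87.500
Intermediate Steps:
Z = -5/2 (Z = -(-2*0 + 5)/2 = -(0 + 5)/2 = -½*5 = -5/2 ≈ -2.5000)
Z + 6*15 = -5/2 + 6*15 = -5/2 + 90 = 175/2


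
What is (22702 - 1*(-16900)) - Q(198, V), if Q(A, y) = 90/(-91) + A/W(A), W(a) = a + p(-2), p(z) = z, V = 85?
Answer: 50452921/1274 ≈ 39602.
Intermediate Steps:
W(a) = -2 + a (W(a) = a - 2 = -2 + a)
Q(A, y) = -90/91 + A/(-2 + A) (Q(A, y) = 90/(-91) + A/(-2 + A) = 90*(-1/91) + A/(-2 + A) = -90/91 + A/(-2 + A))
(22702 - 1*(-16900)) - Q(198, V) = (22702 - 1*(-16900)) - (180 + 198)/(91*(-2 + 198)) = (22702 + 16900) - 378/(91*196) = 39602 - 378/(91*196) = 39602 - 1*27/1274 = 39602 - 27/1274 = 50452921/1274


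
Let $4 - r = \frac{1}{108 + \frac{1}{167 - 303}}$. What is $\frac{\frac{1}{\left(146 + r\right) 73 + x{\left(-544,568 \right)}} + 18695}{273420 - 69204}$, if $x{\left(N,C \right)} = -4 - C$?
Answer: $\frac{2849337830497}{31124919571728} \approx 0.091545$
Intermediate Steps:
$r = \frac{58612}{14687}$ ($r = 4 - \frac{1}{108 + \frac{1}{167 - 303}} = 4 - \frac{1}{108 + \frac{1}{-136}} = 4 - \frac{1}{108 - \frac{1}{136}} = 4 - \frac{1}{\frac{14687}{136}} = 4 - \frac{136}{14687} = \frac{58612}{14687} \approx 3.9907$)
$\frac{\frac{1}{\left(146 + r\right) 73 + x{\left(-544,568 \right)}} + 18695}{273420 - 69204} = \frac{\frac{1}{\left(146 + \frac{58612}{14687}\right) 73 - 572} + 18695}{273420 - 69204} = \frac{\frac{1}{\frac{2202914}{14687} \cdot 73 - 572} + 18695}{204216} = \left(\frac{1}{\frac{160812722}{14687} - 572} + 18695\right) \frac{1}{204216} = \left(\frac{1}{\frac{152411758}{14687}} + 18695\right) \frac{1}{204216} = \left(\frac{14687}{152411758} + 18695\right) \frac{1}{204216} = \frac{2849337830497}{152411758} \cdot \frac{1}{204216} = \frac{2849337830497}{31124919571728}$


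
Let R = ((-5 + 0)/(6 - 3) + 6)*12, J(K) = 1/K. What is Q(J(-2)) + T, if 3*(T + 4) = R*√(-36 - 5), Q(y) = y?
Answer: -9/2 + 52*I*√41/3 ≈ -4.5 + 110.99*I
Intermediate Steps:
R = 52 (R = (-5/3 + 6)*12 = (13/3)*12 = 52)
T = -4 + 52*I*√41/3 (T = -4 + (52*√(-36 - 5))/3 = -4 + (52*√(-41))/3 = -4 + (52*(I*√41))/3 = -4 + (52*I*√41)/3 = -4 + 52*I*√41/3 ≈ -4.0 + 110.99*I)
Q(J(-2)) + T = 1/(-2) + (-4 + 52*I*√41/3) = -½ + (-4 + 52*I*√41/3) = -9/2 + 52*I*√41/3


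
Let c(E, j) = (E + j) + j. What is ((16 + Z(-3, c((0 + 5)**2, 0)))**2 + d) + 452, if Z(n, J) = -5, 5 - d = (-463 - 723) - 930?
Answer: 2694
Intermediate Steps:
d = 2121 (d = 5 - ((-463 - 723) - 930) = 5 - (-1186 - 930) = 5 - 1*(-2116) = 5 + 2116 = 2121)
c(E, j) = E + 2*j
((16 + Z(-3, c((0 + 5)**2, 0)))**2 + d) + 452 = ((16 - 5)**2 + 2121) + 452 = (11**2 + 2121) + 452 = (121 + 2121) + 452 = 2242 + 452 = 2694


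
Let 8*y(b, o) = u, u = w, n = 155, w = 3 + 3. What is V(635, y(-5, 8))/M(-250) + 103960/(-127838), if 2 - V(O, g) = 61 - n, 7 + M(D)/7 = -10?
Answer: -12321844/7606361 ≈ -1.6199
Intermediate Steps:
w = 6
M(D) = -119 (M(D) = -49 + 7*(-10) = -49 - 70 = -119)
u = 6
y(b, o) = ¾ (y(b, o) = (⅛)*6 = ¾)
V(O, g) = 96 (V(O, g) = 2 - (61 - 1*155) = 2 - (61 - 155) = 2 - 1*(-94) = 2 + 94 = 96)
V(635, y(-5, 8))/M(-250) + 103960/(-127838) = 96/(-119) + 103960/(-127838) = 96*(-1/119) + 103960*(-1/127838) = -96/119 - 51980/63919 = -12321844/7606361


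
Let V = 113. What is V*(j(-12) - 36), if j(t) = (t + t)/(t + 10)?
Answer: -2712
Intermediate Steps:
j(t) = 2*t/(10 + t) (j(t) = (2*t)/(10 + t) = 2*t/(10 + t))
V*(j(-12) - 36) = 113*(2*(-12)/(10 - 12) - 36) = 113*(2*(-12)/(-2) - 36) = 113*(2*(-12)*(-½) - 36) = 113*(12 - 36) = 113*(-24) = -2712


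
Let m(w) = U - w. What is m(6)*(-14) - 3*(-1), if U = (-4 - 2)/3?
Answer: 115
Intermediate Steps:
U = -2 (U = -6*1/3 = -2)
m(w) = -2 - w
m(6)*(-14) - 3*(-1) = (-2 - 1*6)*(-14) - 3*(-1) = (-2 - 6)*(-14) + 3 = -8*(-14) + 3 = 112 + 3 = 115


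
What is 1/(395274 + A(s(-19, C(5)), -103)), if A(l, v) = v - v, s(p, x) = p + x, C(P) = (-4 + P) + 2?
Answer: 1/395274 ≈ 2.5299e-6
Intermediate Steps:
C(P) = -2 + P
A(l, v) = 0
1/(395274 + A(s(-19, C(5)), -103)) = 1/(395274 + 0) = 1/395274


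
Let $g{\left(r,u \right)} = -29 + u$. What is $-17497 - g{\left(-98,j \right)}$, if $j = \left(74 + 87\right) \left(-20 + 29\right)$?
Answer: $-18917$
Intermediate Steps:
$j = 1449$ ($j = 161 \cdot 9 = 1449$)
$-17497 - g{\left(-98,j \right)} = -17497 - \left(-29 + 1449\right) = -17497 - 1420 = -18917$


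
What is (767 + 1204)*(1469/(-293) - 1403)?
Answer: -813132108/293 ≈ -2.7752e+6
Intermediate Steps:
(767 + 1204)*(1469/(-293) - 1403) = 1971*(1469*(-1/293) - 1403) = 1971*(-1469/293 - 1403) = 1971*(-412548/293) = -813132108/293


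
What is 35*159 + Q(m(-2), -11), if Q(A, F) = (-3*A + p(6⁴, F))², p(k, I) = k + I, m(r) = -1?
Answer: 1664509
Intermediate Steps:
p(k, I) = I + k
Q(A, F) = (1296 + F - 3*A)² (Q(A, F) = (-3*A + (F + 6⁴))² = (-3*A + (F + 1296))² = (-3*A + (1296 + F))² = (1296 + F - 3*A)²)
35*159 + Q(m(-2), -11) = 35*159 + (1296 - 11 - 3*(-1))² = 5565 + (1296 - 11 + 3)² = 5565 + 1288² = 5565 + 1658944 = 1664509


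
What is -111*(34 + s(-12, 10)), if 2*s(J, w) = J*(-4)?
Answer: -6438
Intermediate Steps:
s(J, w) = -2*J (s(J, w) = (J*(-4))/2 = (-4*J)/2 = -2*J)
-111*(34 + s(-12, 10)) = -111*(34 - 2*(-12)) = -111*(34 + 24) = -111*58 = -6438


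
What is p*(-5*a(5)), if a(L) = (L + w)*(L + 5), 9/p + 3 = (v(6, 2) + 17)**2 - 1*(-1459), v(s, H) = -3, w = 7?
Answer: -1350/413 ≈ -3.2688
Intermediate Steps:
p = 9/1652 (p = 9/(-3 + ((-3 + 17)**2 - 1*(-1459))) = 9/(-3 + (14**2 + 1459)) = 9/(-3 + (196 + 1459)) = 9/(-3 + 1655) = 9/1652 ≈ 0.0054479)
a(L) = (5 + L)*(7 + L) (a(L) = (L + 7)*(L + 5) = (7 + L)*(5 + L) = (5 + L)*(7 + L))
p*(-5*a(5)) = 9*(-5*(35 + 5**2 + 12*5))/1652 = 9*(-5*(35 + 25 + 60))/1652 = 9*(-5*120)/1652 = (9/1652)*(-600) = -1350/413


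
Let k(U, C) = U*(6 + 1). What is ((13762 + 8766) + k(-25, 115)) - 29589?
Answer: -7236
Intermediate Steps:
k(U, C) = 7*U (k(U, C) = U*7 = 7*U)
((13762 + 8766) + k(-25, 115)) - 29589 = ((13762 + 8766) + 7*(-25)) - 29589 = (22528 - 175) - 29589 = 22353 - 29589 = -7236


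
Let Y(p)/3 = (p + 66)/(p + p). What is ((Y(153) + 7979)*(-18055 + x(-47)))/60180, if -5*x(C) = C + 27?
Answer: -1632767103/682040 ≈ -2393.9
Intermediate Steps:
x(C) = -27/5 - C/5 (x(C) = -(C + 27)/5 = -(27 + C)/5 = -27/5 - C/5)
Y(p) = 3*(66 + p)/(2*p) (Y(p) = 3*((p + 66)/(p + p)) = 3*((66 + p)/((2*p))) = 3*((66 + p)*(1/(2*p))) = 3*((66 + p)/(2*p)) = 3*(66 + p)/(2*p))
((Y(153) + 7979)*(-18055 + x(-47)))/60180 = (((3/2 + 99/153) + 7979)*(-18055 + (-27/5 - 1/5*(-47))))/60180 = (((3/2 + 99*(1/153)) + 7979)*(-18055 + (-27/5 + 47/5)))*(1/60180) = (((3/2 + 11/17) + 7979)*(-18055 + 4))*(1/60180) = ((73/34 + 7979)*(-18051))*(1/60180) = ((271359/34)*(-18051))*(1/60180) = -4898301309/34*1/60180 = -1632767103/682040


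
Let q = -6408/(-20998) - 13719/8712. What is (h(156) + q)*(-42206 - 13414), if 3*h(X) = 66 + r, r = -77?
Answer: 697571500005/2540758 ≈ 2.7455e+5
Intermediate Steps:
h(X) = -11/3 (h(X) = (66 - 77)/3 = (⅓)*(-11) = -11/3)
q = -38707511/30489096 (q = -6408*(-1/20998) - 13719*1/8712 = 3204/10499 - 4573/2904 = -38707511/30489096 ≈ -1.2696)
(h(156) + q)*(-42206 - 13414) = (-11/3 - 38707511/30489096)*(-42206 - 13414) = -150500863/30489096*(-55620) = 697571500005/2540758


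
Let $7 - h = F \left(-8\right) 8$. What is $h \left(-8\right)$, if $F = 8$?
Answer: $-4152$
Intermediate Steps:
$h = 519$ ($h = 7 - 8 \left(-8\right) 8 = 7 - \left(-64\right) 8 = 7 - -512 = 7 + 512 = 519$)
$h \left(-8\right) = 519 \left(-8\right) = -4152$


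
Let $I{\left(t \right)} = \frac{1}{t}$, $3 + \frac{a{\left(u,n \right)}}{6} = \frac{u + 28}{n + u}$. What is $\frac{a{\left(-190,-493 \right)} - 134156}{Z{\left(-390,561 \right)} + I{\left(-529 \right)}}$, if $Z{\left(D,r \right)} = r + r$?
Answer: $- \frac{6925355890}{57912253} \approx -119.58$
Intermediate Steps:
$Z{\left(D,r \right)} = 2 r$
$a{\left(u,n \right)} = -18 + \frac{6 \left(28 + u\right)}{n + u}$ ($a{\left(u,n \right)} = -18 + 6 \frac{u + 28}{n + u} = -18 + 6 \frac{28 + u}{n + u} = -18 + \frac{6 \left(28 + u\right)}{n + u}$)
$\frac{a{\left(-190,-493 \right)} - 134156}{Z{\left(-390,561 \right)} + I{\left(-529 \right)}} = \frac{\frac{6 \left(28 - -1479 - -380\right)}{-493 - 190} - 134156}{2 \cdot 561 + \frac{1}{-529}} = \frac{\frac{6 \left(28 + 1479 + 380\right)}{-683} - 134156}{1122 - \frac{1}{529}} = \frac{6 \left(- \frac{1}{683}\right) 1887 - 134156}{\frac{593537}{529}} = \left(- \frac{11322}{683} - 134156\right) \frac{529}{593537} = \left(- \frac{91639870}{683}\right) \frac{529}{593537} = - \frac{6925355890}{57912253}$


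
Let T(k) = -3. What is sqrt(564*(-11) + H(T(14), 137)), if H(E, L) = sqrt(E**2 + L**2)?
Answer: sqrt(-6204 + sqrt(18778)) ≈ 77.891*I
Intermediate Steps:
sqrt(564*(-11) + H(T(14), 137)) = sqrt(564*(-11) + sqrt((-3)**2 + 137**2)) = sqrt(-6204 + sqrt(9 + 18769)) = sqrt(-6204 + sqrt(18778))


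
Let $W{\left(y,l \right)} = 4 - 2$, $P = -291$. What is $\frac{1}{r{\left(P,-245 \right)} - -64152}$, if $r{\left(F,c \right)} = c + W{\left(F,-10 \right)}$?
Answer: $\frac{1}{63909} \approx 1.5647 \cdot 10^{-5}$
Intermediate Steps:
$W{\left(y,l \right)} = 2$ ($W{\left(y,l \right)} = 4 - 2 = 2$)
$r{\left(F,c \right)} = 2 + c$ ($r{\left(F,c \right)} = c + 2 = 2 + c$)
$\frac{1}{r{\left(P,-245 \right)} - -64152} = \frac{1}{\left(2 - 245\right) - -64152} = \frac{1}{-243 + 64152} = \frac{1}{63909}$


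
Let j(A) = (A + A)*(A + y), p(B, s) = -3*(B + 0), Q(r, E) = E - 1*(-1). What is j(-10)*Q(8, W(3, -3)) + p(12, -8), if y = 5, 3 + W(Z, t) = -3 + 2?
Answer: -336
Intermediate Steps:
W(Z, t) = -4 (W(Z, t) = -3 + (-3 + 2) = -3 - 1 = -4)
Q(r, E) = 1 + E (Q(r, E) = E + 1 = 1 + E)
p(B, s) = -3*B
j(A) = 2*A*(5 + A) (j(A) = (A + A)*(A + 5) = (2*A)*(5 + A) = 2*A*(5 + A))
j(-10)*Q(8, W(3, -3)) + p(12, -8) = (2*(-10)*(5 - 10))*(1 - 4) - 3*12 = (2*(-10)*(-5))*(-3) - 36 = 100*(-3) - 36 = -300 - 36 = -336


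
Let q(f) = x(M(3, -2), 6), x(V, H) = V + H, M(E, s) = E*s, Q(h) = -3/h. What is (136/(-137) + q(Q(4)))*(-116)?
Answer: 15776/137 ≈ 115.15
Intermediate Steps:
x(V, H) = H + V
q(f) = 0 (q(f) = 6 + 3*(-2) = 6 - 6 = 0)
(136/(-137) + q(Q(4)))*(-116) = (136/(-137) + 0)*(-116) = (136*(-1/137) + 0)*(-116) = (-136/137 + 0)*(-116) = -136/137*(-116) = 15776/137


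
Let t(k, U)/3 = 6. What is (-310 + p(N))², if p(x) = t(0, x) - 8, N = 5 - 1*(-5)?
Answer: 90000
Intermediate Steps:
N = 10 (N = 5 + 5 = 10)
t(k, U) = 18 (t(k, U) = 3*6 = 18)
p(x) = 10 (p(x) = 18 - 8 = 10)
(-310 + p(N))² = (-310 + 10)² = (-300)² = 90000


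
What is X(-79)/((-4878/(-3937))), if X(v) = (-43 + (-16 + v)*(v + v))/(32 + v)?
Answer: -6547231/25474 ≈ -257.02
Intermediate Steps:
X(v) = (-43 + 2*v*(-16 + v))/(32 + v) (X(v) = (-43 + (-16 + v)*(2*v))/(32 + v) = (-43 + 2*v*(-16 + v))/(32 + v))
X(-79)/((-4878/(-3937))) = ((-43 - 32*(-79) + 2*(-79)²)/(32 - 79))/((-4878/(-3937))) = ((-43 + 2528 + 2*6241)/(-47))/((-4878*(-1/3937))) = (-(-43 + 2528 + 12482)/47)/(4878/3937) = -1/47*14967*(3937/4878) = -14967/47*3937/4878 = -6547231/25474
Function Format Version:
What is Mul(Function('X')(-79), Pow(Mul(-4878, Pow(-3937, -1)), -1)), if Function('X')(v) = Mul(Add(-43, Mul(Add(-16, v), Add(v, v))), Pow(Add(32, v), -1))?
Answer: Rational(-6547231, 25474) ≈ -257.02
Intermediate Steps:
Function('X')(v) = Mul(Pow(Add(32, v), -1), Add(-43, Mul(2, v, Add(-16, v)))) (Function('X')(v) = Mul(Add(-43, Mul(Add(-16, v), Mul(2, v))), Pow(Add(32, v), -1)) = Mul(Add(-43, Mul(2, v, Add(-16, v))), Pow(Add(32, v), -1)) = Mul(Pow(Add(32, v), -1), Add(-43, Mul(2, v, Add(-16, v)))))
Mul(Function('X')(-79), Pow(Mul(-4878, Pow(-3937, -1)), -1)) = Mul(Mul(Pow(Add(32, -79), -1), Add(-43, Mul(-32, -79), Mul(2, Pow(-79, 2)))), Pow(Mul(-4878, Pow(-3937, -1)), -1)) = Mul(Mul(Pow(-47, -1), Add(-43, 2528, Mul(2, 6241))), Pow(Mul(-4878, Rational(-1, 3937)), -1)) = Mul(Mul(Rational(-1, 47), Add(-43, 2528, 12482)), Pow(Rational(4878, 3937), -1)) = Mul(Mul(Rational(-1, 47), 14967), Rational(3937, 4878)) = Mul(Rational(-14967, 47), Rational(3937, 4878)) = Rational(-6547231, 25474)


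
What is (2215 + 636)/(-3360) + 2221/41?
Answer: 7345669/137760 ≈ 53.322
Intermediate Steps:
(2215 + 636)/(-3360) + 2221/41 = 2851*(-1/3360) + 2221*(1/41) = -2851/3360 + 2221/41 = 7345669/137760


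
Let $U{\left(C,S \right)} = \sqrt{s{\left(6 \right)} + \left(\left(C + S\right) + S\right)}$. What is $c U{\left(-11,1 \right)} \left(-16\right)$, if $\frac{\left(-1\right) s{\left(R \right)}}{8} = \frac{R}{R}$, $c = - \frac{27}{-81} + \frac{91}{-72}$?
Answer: $\frac{134 i \sqrt{17}}{9} \approx 61.388 i$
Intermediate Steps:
$c = - \frac{67}{72}$ ($c = \left(-27\right) \left(- \frac{1}{81}\right) + 91 \left(- \frac{1}{72}\right) = \frac{1}{3} - \frac{91}{72} = - \frac{67}{72} \approx -0.93056$)
$s{\left(R \right)} = -8$ ($s{\left(R \right)} = - 8 \frac{R}{R} = \left(-8\right) 1 = -8$)
$U{\left(C,S \right)} = \sqrt{-8 + C + 2 S}$ ($U{\left(C,S \right)} = \sqrt{-8 + \left(\left(C + S\right) + S\right)} = \sqrt{-8 + \left(C + 2 S\right)} = \sqrt{-8 + C + 2 S}$)
$c U{\left(-11,1 \right)} \left(-16\right) = - \frac{67 \sqrt{-8 - 11 + 2 \cdot 1}}{72} \left(-16\right) = - \frac{67 \sqrt{-8 - 11 + 2}}{72} \left(-16\right) = - \frac{67 \sqrt{-17}}{72} \left(-16\right) = - \frac{67 i \sqrt{17}}{72} \left(-16\right) = \frac{134 i \sqrt{17}}{9}$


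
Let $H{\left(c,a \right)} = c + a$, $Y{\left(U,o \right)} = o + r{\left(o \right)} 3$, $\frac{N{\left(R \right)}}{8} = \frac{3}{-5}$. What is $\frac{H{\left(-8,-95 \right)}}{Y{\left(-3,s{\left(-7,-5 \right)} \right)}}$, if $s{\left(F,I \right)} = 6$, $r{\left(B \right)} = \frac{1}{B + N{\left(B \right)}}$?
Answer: $- \frac{206}{17} \approx -12.118$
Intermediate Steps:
$N{\left(R \right)} = - \frac{24}{5}$ ($N{\left(R \right)} = 8 \frac{3}{-5} = 8 \cdot 3 \left(- \frac{1}{5}\right) = 8 \left(- \frac{3}{5}\right) = - \frac{24}{5}$)
$r{\left(B \right)} = \frac{1}{- \frac{24}{5} + B}$ ($r{\left(B \right)} = \frac{1}{B - \frac{24}{5}} = \frac{1}{- \frac{24}{5} + B}$)
$Y{\left(U,o \right)} = o + \frac{15}{-24 + 5 o}$ ($Y{\left(U,o \right)} = o + \frac{5}{-24 + 5 o} 3 = o + \frac{15}{-24 + 5 o}$)
$H{\left(c,a \right)} = a + c$
$\frac{H{\left(-8,-95 \right)}}{Y{\left(-3,s{\left(-7,-5 \right)} \right)}} = \frac{-95 - 8}{6 + \frac{3}{- \frac{24}{5} + 6}} = - \frac{103}{6 + \frac{3}{\frac{6}{5}}} = - \frac{103}{6 + 3 \cdot \frac{5}{6}} = - \frac{103}{6 + \frac{5}{2}} = - \frac{103}{\frac{17}{2}} = \left(-103\right) \frac{2}{17} = - \frac{206}{17}$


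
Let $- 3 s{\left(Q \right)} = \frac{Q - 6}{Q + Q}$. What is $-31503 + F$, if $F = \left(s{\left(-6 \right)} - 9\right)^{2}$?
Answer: $- \frac{282743}{9} \approx -31416.0$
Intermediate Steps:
$s{\left(Q \right)} = - \frac{-6 + Q}{6 Q}$ ($s{\left(Q \right)} = - \frac{\left(Q - 6\right) \frac{1}{Q + Q}}{3} = - \frac{\left(-6 + Q\right) \frac{1}{2 Q}}{3} = - \frac{\frac{1}{2} \frac{1}{Q} \left(-6 + Q\right)}{3} = - \frac{-6 + Q}{6 Q}$)
$F = \frac{784}{9}$ ($F = \left(\frac{6 - -6}{6 \left(-6\right)} - 9\right)^{2} = \left(\frac{1}{6} \left(- \frac{1}{6}\right) \left(6 + 6\right) - 9\right)^{2} = \left(\frac{1}{6} \left(- \frac{1}{6}\right) 12 - 9\right)^{2} = \left(- \frac{1}{3} - 9\right)^{2} = \left(- \frac{28}{3}\right)^{2} = \frac{784}{9} \approx 87.111$)
$-31503 + F = -31503 + \frac{784}{9} = - \frac{282743}{9}$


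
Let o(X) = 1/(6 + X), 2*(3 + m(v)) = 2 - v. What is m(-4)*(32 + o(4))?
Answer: 0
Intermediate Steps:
m(v) = -2 - v/2 (m(v) = -3 + (2 - v)/2 = -3 + (1 - v/2) = -2 - v/2)
m(-4)*(32 + o(4)) = (-2 - ½*(-4))*(32 + 1/(6 + 4)) = (-2 + 2)*(32 + 1/10) = 0*(32 + ⅒) = 0*(321/10) = 0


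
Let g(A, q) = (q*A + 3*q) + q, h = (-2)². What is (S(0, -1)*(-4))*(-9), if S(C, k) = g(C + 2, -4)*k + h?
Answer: 1008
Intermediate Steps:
h = 4
g(A, q) = 4*q + A*q (g(A, q) = (A*q + 3*q) + q = (3*q + A*q) + q = 4*q + A*q)
S(C, k) = 4 + k*(-24 - 4*C) (S(C, k) = (-4*(4 + (C + 2)))*k + 4 = (-4*(4 + (2 + C)))*k + 4 = (-4*(6 + C))*k + 4 = (-24 - 4*C)*k + 4 = k*(-24 - 4*C) + 4 = 4 + k*(-24 - 4*C))
(S(0, -1)*(-4))*(-9) = ((4 - 4*(-1)*(6 + 0))*(-4))*(-9) = ((4 - 4*(-1)*6)*(-4))*(-9) = ((4 + 24)*(-4))*(-9) = (28*(-4))*(-9) = -112*(-9) = 1008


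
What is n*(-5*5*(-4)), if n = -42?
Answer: -4200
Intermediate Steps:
n*(-5*5*(-4)) = -42*(-5*5)*(-4) = -(-1050)*(-4) = -42*100 = -4200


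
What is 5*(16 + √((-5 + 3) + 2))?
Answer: 80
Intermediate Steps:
5*(16 + √((-5 + 3) + 2)) = 5*(16 + √(-2 + 2)) = 5*(16 + √0) = 5*(16 + 0) = 5*16 = 80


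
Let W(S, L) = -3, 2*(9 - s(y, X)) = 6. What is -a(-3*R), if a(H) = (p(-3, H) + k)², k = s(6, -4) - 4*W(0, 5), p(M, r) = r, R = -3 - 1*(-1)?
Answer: -576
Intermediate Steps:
s(y, X) = 6 (s(y, X) = 9 - ½*6 = 9 - 3 = 6)
R = -2 (R = -3 + 1 = -2)
k = 18 (k = 6 - 4*(-3) = 6 + 12 = 18)
a(H) = (18 + H)² (a(H) = (H + 18)² = (18 + H)²)
-a(-3*R) = -(18 - 3*(-2))² = -(18 + 6)² = -1*24² = -1*576 = -576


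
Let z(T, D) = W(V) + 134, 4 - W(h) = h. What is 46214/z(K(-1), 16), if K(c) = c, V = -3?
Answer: 46214/141 ≈ 327.76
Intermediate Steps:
W(h) = 4 - h
z(T, D) = 141 (z(T, D) = (4 - 1*(-3)) + 134 = (4 + 3) + 134 = 7 + 134 = 141)
46214/z(K(-1), 16) = 46214/141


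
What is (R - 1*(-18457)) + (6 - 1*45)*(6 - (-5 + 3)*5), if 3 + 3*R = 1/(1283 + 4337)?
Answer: 300647521/16860 ≈ 17832.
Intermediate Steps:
R = -16859/16860 (R = -1 + 1/(3*(1283 + 4337)) = -1 + (1/3)/5620 = -1 + (1/3)*(1/5620) = -1 + 1/16860 = -16859/16860 ≈ -0.99994)
(R - 1*(-18457)) + (6 - 1*45)*(6 - (-5 + 3)*5) = (-16859/16860 - 1*(-18457)) + (6 - 1*45)*(6 - (-5 + 3)*5) = (-16859/16860 + 18457) + (6 - 45)*(6 - (-2)*5) = 311168161/16860 - 39*(6 - 1*(-10)) = 311168161/16860 - 39*(6 + 10) = 311168161/16860 - 39*16 = 311168161/16860 - 624 = 300647521/16860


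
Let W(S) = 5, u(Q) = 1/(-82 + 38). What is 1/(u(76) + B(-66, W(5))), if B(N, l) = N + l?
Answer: -44/2685 ≈ -0.016387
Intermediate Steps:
u(Q) = -1/44 (u(Q) = 1/(-44) = -1/44)
1/(u(76) + B(-66, W(5))) = 1/(-1/44 + (-66 + 5)) = 1/(-1/44 - 61) = 1/(-2685/44) = -44/2685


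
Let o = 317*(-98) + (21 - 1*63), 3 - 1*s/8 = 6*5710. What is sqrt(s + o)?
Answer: 2*I*sqrt(76291) ≈ 552.42*I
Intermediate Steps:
s = -274056 (s = 24 - 48*5710 = 24 - 8*34260 = 24 - 274080 = -274056)
o = -31108 (o = -31066 + (21 - 63) = -31066 - 42 = -31108)
sqrt(s + o) = sqrt(-274056 - 31108) = sqrt(-305164) = 2*I*sqrt(76291)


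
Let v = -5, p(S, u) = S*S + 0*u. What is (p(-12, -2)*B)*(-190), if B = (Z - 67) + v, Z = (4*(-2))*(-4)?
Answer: 1094400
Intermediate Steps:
p(S, u) = S² (p(S, u) = S² + 0 = S²)
Z = 32 (Z = -8*(-4) = 32)
B = -40 (B = (32 - 67) - 5 = -35 - 5 = -40)
(p(-12, -2)*B)*(-190) = ((-12)²*(-40))*(-190) = (144*(-40))*(-190) = -5760*(-190) = 1094400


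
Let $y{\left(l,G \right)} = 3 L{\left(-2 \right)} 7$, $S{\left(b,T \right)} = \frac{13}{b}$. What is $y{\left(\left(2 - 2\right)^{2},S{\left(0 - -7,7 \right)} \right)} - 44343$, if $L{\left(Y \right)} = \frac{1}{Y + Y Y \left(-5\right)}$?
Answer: $- \frac{975567}{22} \approx -44344.0$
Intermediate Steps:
$L{\left(Y \right)} = \frac{1}{Y - 5 Y^{2}}$ ($L{\left(Y \right)} = \frac{1}{Y + Y^{2} \left(-5\right)} = \frac{1}{Y - 5 Y^{2}}$)
$y{\left(l,G \right)} = - \frac{21}{22}$ ($y{\left(l,G \right)} = 3 \left(- \frac{1}{\left(-2\right) \left(-1 + 5 \left(-2\right)\right)}\right) 7 = 3 \left(\left(-1\right) \left(- \frac{1}{2}\right) \frac{1}{-1 - 10}\right) 7 = 3 \left(\left(-1\right) \left(- \frac{1}{2}\right) \frac{1}{-11}\right) 7 = 3 \left(\left(-1\right) \left(- \frac{1}{2}\right) \left(- \frac{1}{11}\right)\right) 7 = 3 \left(- \frac{1}{22}\right) 7 = \left(- \frac{3}{22}\right) 7 = - \frac{21}{22}$)
$y{\left(\left(2 - 2\right)^{2},S{\left(0 - -7,7 \right)} \right)} - 44343 = - \frac{21}{22} - 44343 = - \frac{975567}{22}$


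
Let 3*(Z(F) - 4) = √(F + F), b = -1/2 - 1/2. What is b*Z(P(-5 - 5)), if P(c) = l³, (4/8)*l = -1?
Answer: -4 - 4*I/3 ≈ -4.0 - 1.3333*I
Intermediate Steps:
l = -2 (l = 2*(-1) = -2)
b = -1 (b = -1*½ - 1*½ = -½ - ½ = -1)
P(c) = -8 (P(c) = (-2)³ = -8)
Z(F) = 4 + √2*√F/3 (Z(F) = 4 + √(F + F)/3 = 4 + √(2*F)/3 = 4 + (√2*√F)/3 = 4 + √2*√F/3)
b*Z(P(-5 - 5)) = -(4 + √2*√(-8)/3) = -(4 + √2*(2*I*√2)/3) = -(4 + 4*I/3) = -4 - 4*I/3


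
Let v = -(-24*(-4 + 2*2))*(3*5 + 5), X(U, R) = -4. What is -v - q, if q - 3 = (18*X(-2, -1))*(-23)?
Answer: -1659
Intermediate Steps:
q = 1659 (q = 3 + (18*(-4))*(-23) = 3 - 72*(-23) = 3 + 1656 = 1659)
v = 0 (v = -(-24*(-4 + 4))*(15 + 5) = -(-24*0)*20 = -0*20 = -1*0 = 0)
-v - q = -1*0 - 1*1659 = 0 - 1659 = -1659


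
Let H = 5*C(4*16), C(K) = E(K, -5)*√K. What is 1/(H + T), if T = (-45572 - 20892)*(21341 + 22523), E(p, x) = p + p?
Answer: -1/2915371776 ≈ -3.4301e-10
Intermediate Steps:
E(p, x) = 2*p
C(K) = 2*K^(3/2) (C(K) = (2*K)*√K = 2*K^(3/2))
T = -2915376896 (T = -66464*43864 = -2915376896)
H = 5120 (H = 5*(2*(4*16)^(3/2)) = 5*(2*64^(3/2)) = 5*(2*512) = 5*1024 = 5120)
1/(H + T) = 1/(5120 - 2915376896) = 1/(-2915371776) = -1/2915371776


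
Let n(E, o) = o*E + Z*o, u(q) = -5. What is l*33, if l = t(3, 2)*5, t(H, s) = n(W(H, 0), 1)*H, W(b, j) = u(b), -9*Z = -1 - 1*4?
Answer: -2200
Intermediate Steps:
Z = 5/9 (Z = -(-1 - 1*4)/9 = -(-1 - 4)/9 = -⅑*(-5) = 5/9 ≈ 0.55556)
W(b, j) = -5
n(E, o) = 5*o/9 + E*o (n(E, o) = o*E + 5*o/9 = E*o + 5*o/9 = 5*o/9 + E*o)
t(H, s) = -40*H/9 (t(H, s) = ((⅑)*1*(5 + 9*(-5)))*H = ((⅑)*1*(5 - 45))*H = ((⅑)*1*(-40))*H = -40*H/9)
l = -200/3 (l = -40/9*3*5 = -40/3*5 = -200/3 ≈ -66.667)
l*33 = -200/3*33 = -2200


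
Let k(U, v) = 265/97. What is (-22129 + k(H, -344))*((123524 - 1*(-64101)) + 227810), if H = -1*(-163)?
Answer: -891626537880/97 ≈ -9.1920e+9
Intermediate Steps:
H = 163
k(U, v) = 265/97 (k(U, v) = 265*(1/97) = 265/97)
(-22129 + k(H, -344))*((123524 - 1*(-64101)) + 227810) = (-22129 + 265/97)*((123524 - 1*(-64101)) + 227810) = -2146248*((123524 + 64101) + 227810)/97 = -2146248*(187625 + 227810)/97 = -2146248/97*415435 = -891626537880/97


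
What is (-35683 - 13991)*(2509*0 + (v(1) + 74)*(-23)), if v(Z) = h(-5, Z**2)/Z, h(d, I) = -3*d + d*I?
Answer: 95970168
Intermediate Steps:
h(d, I) = -3*d + I*d
v(Z) = (15 - 5*Z**2)/Z (v(Z) = (-5*(-3 + Z**2))/Z = (15 - 5*Z**2)/Z)
(-35683 - 13991)*(2509*0 + (v(1) + 74)*(-23)) = (-35683 - 13991)*(2509*0 + ((-5*1 + 15/1) + 74)*(-23)) = -49674*(0 + ((-5 + 15*1) + 74)*(-23)) = -49674*(0 + ((-5 + 15) + 74)*(-23)) = -49674*(0 + (10 + 74)*(-23)) = -49674*(0 + 84*(-23)) = -49674*(0 - 1932) = -49674*(-1932) = 95970168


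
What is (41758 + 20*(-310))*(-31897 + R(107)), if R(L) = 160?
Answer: -1128504246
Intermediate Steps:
(41758 + 20*(-310))*(-31897 + R(107)) = (41758 + 20*(-310))*(-31897 + 160) = (41758 - 6200)*(-31737) = 35558*(-31737) = -1128504246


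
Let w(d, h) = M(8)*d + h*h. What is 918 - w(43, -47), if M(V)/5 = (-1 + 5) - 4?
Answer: -1291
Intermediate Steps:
M(V) = 0 (M(V) = 5*((-1 + 5) - 4) = 5*(4 - 4) = 5*0 = 0)
w(d, h) = h² (w(d, h) = 0*d + h*h = 0 + h² = h²)
918 - w(43, -47) = 918 - 1*(-47)² = 918 - 1*2209 = 918 - 2209 = -1291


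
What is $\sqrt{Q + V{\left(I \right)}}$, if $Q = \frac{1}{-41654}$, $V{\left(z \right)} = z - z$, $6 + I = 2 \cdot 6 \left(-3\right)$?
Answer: $\frac{i \sqrt{41654}}{41654} \approx 0.0048997 i$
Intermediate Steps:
$I = -42$ ($I = -6 + 2 \cdot 6 \left(-3\right) = -6 + 12 \left(-3\right) = -6 - 36 = -42$)
$V{\left(z \right)} = 0$
$Q = - \frac{1}{41654} \approx -2.4007 \cdot 10^{-5}$
$\sqrt{Q + V{\left(I \right)}} = \sqrt{- \frac{1}{41654} + 0} = \sqrt{- \frac{1}{41654}} = \frac{i \sqrt{41654}}{41654}$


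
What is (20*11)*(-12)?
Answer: -2640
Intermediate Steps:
(20*11)*(-12) = 220*(-12) = -2640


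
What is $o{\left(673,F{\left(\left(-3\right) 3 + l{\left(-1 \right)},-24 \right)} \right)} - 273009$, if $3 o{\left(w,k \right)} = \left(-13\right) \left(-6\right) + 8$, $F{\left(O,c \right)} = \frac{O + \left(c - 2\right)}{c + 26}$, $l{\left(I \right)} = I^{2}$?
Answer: $- \frac{818941}{3} \approx -2.7298 \cdot 10^{5}$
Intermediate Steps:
$F{\left(O,c \right)} = \frac{-2 + O + c}{26 + c}$ ($F{\left(O,c \right)} = \frac{O + \left(-2 + c\right)}{26 + c} = \frac{-2 + O + c}{26 + c}$)
$o{\left(w,k \right)} = \frac{86}{3}$ ($o{\left(w,k \right)} = \frac{\left(-13\right) \left(-6\right) + 8}{3} = \frac{78 + 8}{3} = \frac{1}{3} \cdot 86 = \frac{86}{3}$)
$o{\left(673,F{\left(\left(-3\right) 3 + l{\left(-1 \right)},-24 \right)} \right)} - 273009 = \frac{86}{3} - 273009 = - \frac{818941}{3}$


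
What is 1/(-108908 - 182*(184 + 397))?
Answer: -1/214650 ≈ -4.6587e-6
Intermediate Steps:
1/(-108908 - 182*(184 + 397)) = 1/(-108908 - 182*581) = 1/(-108908 - 105742) = 1/(-214650) = -1/214650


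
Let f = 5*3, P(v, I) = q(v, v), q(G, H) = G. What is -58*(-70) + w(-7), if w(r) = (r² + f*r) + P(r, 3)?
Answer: 3997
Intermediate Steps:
P(v, I) = v
f = 15
w(r) = r² + 16*r (w(r) = (r² + 15*r) + r = r² + 16*r)
-58*(-70) + w(-7) = -58*(-70) - 7*(16 - 7) = 4060 - 7*9 = 4060 - 63 = 3997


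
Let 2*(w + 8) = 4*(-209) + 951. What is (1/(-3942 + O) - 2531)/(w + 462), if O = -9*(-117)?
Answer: -14624120/2955447 ≈ -4.9482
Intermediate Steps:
w = 99/2 (w = -8 + (4*(-209) + 951)/2 = -8 + (-836 + 951)/2 = -8 + (1/2)*115 = -8 + 115/2 = 99/2 ≈ 49.500)
O = 1053
(1/(-3942 + O) - 2531)/(w + 462) = (1/(-3942 + 1053) - 2531)/(99/2 + 462) = (1/(-2889) - 2531)/(1023/2) = (-1/2889 - 2531)*(2/1023) = -7312060/2889*2/1023 = -14624120/2955447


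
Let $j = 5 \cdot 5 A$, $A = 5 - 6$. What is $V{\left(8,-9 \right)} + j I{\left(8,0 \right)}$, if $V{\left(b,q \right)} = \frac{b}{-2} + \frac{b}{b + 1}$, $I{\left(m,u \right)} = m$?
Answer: $- \frac{1828}{9} \approx -203.11$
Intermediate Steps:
$A = -1$ ($A = 5 - 6 = -1$)
$j = -25$ ($j = 5 \cdot 5 \left(-1\right) = 25 \left(-1\right) = -25$)
$V{\left(b,q \right)} = - \frac{b}{2} + \frac{b}{1 + b}$ ($V{\left(b,q \right)} = b \left(- \frac{1}{2}\right) + \frac{b}{1 + b} = - \frac{b}{2} + \frac{b}{1 + b}$)
$V{\left(8,-9 \right)} + j I{\left(8,0 \right)} = \frac{1}{2} \cdot 8 \frac{1}{1 + 8} \left(1 - 8\right) - 200 = \frac{1}{2} \cdot 8 \cdot \frac{1}{9} \left(1 - 8\right) - 200 = \frac{1}{2} \cdot 8 \cdot \frac{1}{9} \left(-7\right) - 200 = - \frac{28}{9} - 200 = - \frac{1828}{9}$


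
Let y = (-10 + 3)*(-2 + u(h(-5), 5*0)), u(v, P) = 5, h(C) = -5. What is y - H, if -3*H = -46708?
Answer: -46771/3 ≈ -15590.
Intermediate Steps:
H = 46708/3 (H = -⅓*(-46708) = 46708/3 ≈ 15569.)
y = -21 (y = (-10 + 3)*(-2 + 5) = -7*3 = -21)
y - H = -21 - 1*46708/3 = -21 - 46708/3 = -46771/3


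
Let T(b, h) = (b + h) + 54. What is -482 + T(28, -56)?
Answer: -456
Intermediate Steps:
T(b, h) = 54 + b + h
-482 + T(28, -56) = -482 + (54 + 28 - 56) = -482 + 26 = -456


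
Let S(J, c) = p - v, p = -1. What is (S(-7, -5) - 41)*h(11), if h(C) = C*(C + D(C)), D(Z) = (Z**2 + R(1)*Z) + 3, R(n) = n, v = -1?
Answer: -65846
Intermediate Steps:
D(Z) = 3 + Z + Z**2 (D(Z) = (Z**2 + 1*Z) + 3 = (Z**2 + Z) + 3 = (Z + Z**2) + 3 = 3 + Z + Z**2)
h(C) = C*(3 + C**2 + 2*C) (h(C) = C*(C + (3 + C + C**2)) = C*(3 + C**2 + 2*C))
S(J, c) = 0 (S(J, c) = -1 - 1*(-1) = -1 + 1 = 0)
(S(-7, -5) - 41)*h(11) = (0 - 41)*(11*(3 + 11**2 + 2*11)) = -451*(3 + 121 + 22) = -451*146 = -41*1606 = -65846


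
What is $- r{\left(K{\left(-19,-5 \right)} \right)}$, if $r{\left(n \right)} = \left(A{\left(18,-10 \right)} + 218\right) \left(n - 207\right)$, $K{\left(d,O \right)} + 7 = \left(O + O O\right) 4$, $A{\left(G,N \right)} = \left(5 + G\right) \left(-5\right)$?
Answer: $13802$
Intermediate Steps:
$A{\left(G,N \right)} = -25 - 5 G$
$K{\left(d,O \right)} = -7 + 4 O + 4 O^{2}$ ($K{\left(d,O \right)} = -7 + \left(O + O O\right) 4 = -7 + \left(O + O^{2}\right) 4 = -7 + \left(4 O + 4 O^{2}\right) = -7 + 4 O + 4 O^{2}$)
$r{\left(n \right)} = -21321 + 103 n$ ($r{\left(n \right)} = \left(\left(-25 - 90\right) + 218\right) \left(n - 207\right) = \left(\left(-25 - 90\right) + 218\right) \left(-207 + n\right) = \left(-115 + 218\right) \left(-207 + n\right) = 103 \left(-207 + n\right) = -21321 + 103 n$)
$- r{\left(K{\left(-19,-5 \right)} \right)} = - (-21321 + 103 \left(-7 + 4 \left(-5\right) + 4 \left(-5\right)^{2}\right)) = - (-21321 + 103 \left(-7 - 20 + 4 \cdot 25\right)) = - (-21321 + 103 \left(-7 - 20 + 100\right)) = - (-21321 + 103 \cdot 73) = - (-21321 + 7519) = \left(-1\right) \left(-13802\right) = 13802$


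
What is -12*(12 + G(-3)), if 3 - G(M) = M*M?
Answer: -72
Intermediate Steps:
G(M) = 3 - M² (G(M) = 3 - M*M = 3 - M²)
-12*(12 + G(-3)) = -12*(12 + (3 - 1*(-3)²)) = -12*(12 + (3 - 1*9)) = -12*(12 + (3 - 9)) = -12*(12 - 6) = -12*6 = -72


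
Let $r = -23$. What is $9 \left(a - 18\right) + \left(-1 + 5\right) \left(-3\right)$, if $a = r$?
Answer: $-381$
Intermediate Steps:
$a = -23$
$9 \left(a - 18\right) + \left(-1 + 5\right) \left(-3\right) = 9 \left(-23 - 18\right) + \left(-1 + 5\right) \left(-3\right) = 9 \left(-23 - 18\right) + 4 \left(-3\right) = 9 \left(-41\right) - 12 = -369 - 12 = -381$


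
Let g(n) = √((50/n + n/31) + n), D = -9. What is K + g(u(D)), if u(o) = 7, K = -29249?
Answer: -29249 + √676606/217 ≈ -29245.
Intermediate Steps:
g(n) = √(50/n + 32*n/31) (g(n) = √((50/n + n*(1/31)) + n) = √((50/n + n/31) + n) = √(50/n + 32*n/31))
K + g(u(D)) = -29249 + √(992*7 + 48050/7)/31 = -29249 + √(6944 + 48050*(⅐))/31 = -29249 + √(6944 + 48050/7)/31 = -29249 + √(96658/7)/31 = -29249 + (√676606/7)/31 = -29249 + √676606/217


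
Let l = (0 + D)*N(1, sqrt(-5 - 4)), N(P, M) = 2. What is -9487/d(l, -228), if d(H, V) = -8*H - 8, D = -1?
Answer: -9487/8 ≈ -1185.9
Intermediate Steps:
l = -2 (l = (0 - 1)*2 = -1*2 = -2)
d(H, V) = -8 - 8*H
-9487/d(l, -228) = -9487/(-8 - 8*(-2)) = -9487/(-8 + 16) = -9487/8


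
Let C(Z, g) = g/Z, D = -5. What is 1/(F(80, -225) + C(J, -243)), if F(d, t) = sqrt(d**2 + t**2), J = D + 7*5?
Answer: 810/5695939 + 500*sqrt(2281)/5695939 ≈ 0.0043347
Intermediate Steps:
J = 30 (J = -5 + 7*5 = -5 + 35 = 30)
1/(F(80, -225) + C(J, -243)) = 1/(sqrt(80**2 + (-225)**2) - 243/30) = 1/(sqrt(6400 + 50625) - 243*1/30) = 1/(sqrt(57025) - 81/10) = 1/(5*sqrt(2281) - 81/10) = 1/(-81/10 + 5*sqrt(2281))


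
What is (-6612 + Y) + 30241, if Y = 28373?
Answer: 52002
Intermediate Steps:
(-6612 + Y) + 30241 = (-6612 + 28373) + 30241 = 21761 + 30241 = 52002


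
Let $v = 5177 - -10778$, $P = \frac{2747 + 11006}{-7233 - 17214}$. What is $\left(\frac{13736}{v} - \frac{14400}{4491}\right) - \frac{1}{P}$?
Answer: $- \frac{62184000593}{109495128385} \approx -0.56792$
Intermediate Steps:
$P = - \frac{13753}{24447}$ ($P = \frac{13753}{-24447} = 13753 \left(- \frac{1}{24447}\right) = - \frac{13753}{24447} \approx -0.56256$)
$v = 15955$ ($v = 5177 + 10778 = 15955$)
$\left(\frac{13736}{v} - \frac{14400}{4491}\right) - \frac{1}{P} = \left(\frac{13736}{15955} - \frac{14400}{4491}\right) - \frac{1}{- \frac{13753}{24447}} = \left(13736 \cdot \frac{1}{15955} - \frac{1600}{499}\right) - - \frac{24447}{13753} = \left(\frac{13736}{15955} - \frac{1600}{499}\right) + \frac{24447}{13753} = - \frac{18673736}{7961545} + \frac{24447}{13753} = - \frac{62184000593}{109495128385}$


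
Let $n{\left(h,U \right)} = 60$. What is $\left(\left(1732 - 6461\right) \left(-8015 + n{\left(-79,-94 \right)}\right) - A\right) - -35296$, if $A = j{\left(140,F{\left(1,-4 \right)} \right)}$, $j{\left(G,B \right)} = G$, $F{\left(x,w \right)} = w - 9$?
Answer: $37654351$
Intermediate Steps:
$F{\left(x,w \right)} = -9 + w$
$A = 140$
$\left(\left(1732 - 6461\right) \left(-8015 + n{\left(-79,-94 \right)}\right) - A\right) - -35296 = \left(\left(1732 - 6461\right) \left(-8015 + 60\right) - 140\right) - -35296 = \left(\left(-4729\right) \left(-7955\right) - 140\right) + 35296 = \left(37619195 - 140\right) + 35296 = 37619055 + 35296 = 37654351$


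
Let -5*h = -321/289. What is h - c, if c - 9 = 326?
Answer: -483754/1445 ≈ -334.78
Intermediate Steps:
h = 321/1445 (h = -(-321)/(5*289) = -⅕*(-321/289) = 321/1445 ≈ 0.22215)
c = 335 (c = 9 + 326 = 335)
h - c = 321/1445 - 1*335 = 321/1445 - 335 = -483754/1445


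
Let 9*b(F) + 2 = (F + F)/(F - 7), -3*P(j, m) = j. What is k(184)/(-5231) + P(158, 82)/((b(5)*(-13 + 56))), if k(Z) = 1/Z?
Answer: 456226595/289713704 ≈ 1.5747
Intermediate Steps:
P(j, m) = -j/3
b(F) = -2/9 + 2*F/(9*(-7 + F)) (b(F) = -2/9 + ((F + F)/(F - 7))/9 = -2/9 + ((2*F)/(-7 + F))/9 = -2/9 + (2*F/(-7 + F))/9 = -2/9 + 2*F/(9*(-7 + F)))
k(184)/(-5231) + P(158, 82)/((b(5)*(-13 + 56))) = 1/(184*(-5231)) + (-⅓*158)/(((14/(9*(-7 + 5)))*(-13 + 56))) = (1/184)*(-1/5231) - 158/(3*(((14/9)/(-2))*43)) = -1/962504 - 158/(3*(((14/9)*(-½))*43)) = -1/962504 - 158/(3*((-7/9*43))) = -1/962504 - 158/(3*(-301/9)) = -1/962504 - 158/3*(-9/301) = -1/962504 + 474/301 = 456226595/289713704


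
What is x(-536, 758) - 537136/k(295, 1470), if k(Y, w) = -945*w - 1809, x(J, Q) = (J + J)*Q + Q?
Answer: -1129205016326/1390959 ≈ -8.1182e+5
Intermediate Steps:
x(J, Q) = Q + 2*J*Q (x(J, Q) = (2*J)*Q + Q = 2*J*Q + Q = Q + 2*J*Q)
k(Y, w) = -1809 - 945*w
x(-536, 758) - 537136/k(295, 1470) = 758*(1 + 2*(-536)) - 537136/(-1809 - 945*1470) = 758*(1 - 1072) - 537136/(-1809 - 1389150) = 758*(-1071) - 537136/(-1390959) = -811818 - 537136*(-1)/1390959 = -811818 - 1*(-537136/1390959) = -811818 + 537136/1390959 = -1129205016326/1390959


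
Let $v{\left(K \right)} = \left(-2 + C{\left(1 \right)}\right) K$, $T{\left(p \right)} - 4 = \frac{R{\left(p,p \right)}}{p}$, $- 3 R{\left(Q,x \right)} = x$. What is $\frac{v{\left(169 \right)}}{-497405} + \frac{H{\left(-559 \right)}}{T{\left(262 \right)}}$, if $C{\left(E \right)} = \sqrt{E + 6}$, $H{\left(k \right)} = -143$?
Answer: $- \frac{19398457}{497405} - \frac{169 \sqrt{7}}{497405} \approx -39.0$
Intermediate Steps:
$R{\left(Q,x \right)} = - \frac{x}{3}$
$T{\left(p \right)} = \frac{11}{3}$ ($T{\left(p \right)} = 4 + \frac{\left(- \frac{1}{3}\right) p}{p} = 4 - \frac{1}{3} = \frac{11}{3}$)
$C{\left(E \right)} = \sqrt{6 + E}$
$v{\left(K \right)} = K \left(-2 + \sqrt{7}\right)$ ($v{\left(K \right)} = \left(-2 + \sqrt{6 + 1}\right) K = \left(-2 + \sqrt{7}\right) K = K \left(-2 + \sqrt{7}\right)$)
$\frac{v{\left(169 \right)}}{-497405} + \frac{H{\left(-559 \right)}}{T{\left(262 \right)}} = \frac{169 \left(-2 + \sqrt{7}\right)}{-497405} - \frac{143}{\frac{11}{3}} = \left(-338 + 169 \sqrt{7}\right) \left(- \frac{1}{497405}\right) - 39 = \left(\frac{338}{497405} - \frac{169 \sqrt{7}}{497405}\right) - 39 = - \frac{19398457}{497405} - \frac{169 \sqrt{7}}{497405}$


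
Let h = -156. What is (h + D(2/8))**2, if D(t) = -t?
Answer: 390625/16 ≈ 24414.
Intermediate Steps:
(h + D(2/8))**2 = (-156 - 2/8)**2 = (-156 - 1*1/4)**2 = (-156 - 1/4)**2 = (-625/4)**2 = 390625/16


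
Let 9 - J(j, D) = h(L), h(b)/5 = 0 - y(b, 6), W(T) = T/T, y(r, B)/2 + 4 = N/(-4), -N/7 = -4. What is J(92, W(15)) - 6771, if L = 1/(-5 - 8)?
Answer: -6872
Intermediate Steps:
N = 28 (N = -7*(-4) = 28)
y(r, B) = -22 (y(r, B) = -8 + 2*(28/(-4)) = -8 + 2*(28*(-¼)) = -8 + 2*(-7) = -8 - 14 = -22)
W(T) = 1
L = -1/13 (L = 1/(-13) = -1/13 ≈ -0.076923)
h(b) = 110 (h(b) = 5*(0 - 1*(-22)) = 5*(0 + 22) = 5*22 = 110)
J(j, D) = -101 (J(j, D) = 9 - 1*110 = 9 - 110 = -101)
J(92, W(15)) - 6771 = -101 - 6771 = -6872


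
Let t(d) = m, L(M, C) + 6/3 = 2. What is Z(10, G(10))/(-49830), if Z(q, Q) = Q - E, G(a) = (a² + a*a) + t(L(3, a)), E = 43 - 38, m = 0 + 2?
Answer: -197/49830 ≈ -0.0039534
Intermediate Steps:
m = 2
L(M, C) = 0 (L(M, C) = -2 + 2 = 0)
t(d) = 2
E = 5
G(a) = 2 + 2*a² (G(a) = (a² + a*a) + 2 = (a² + a²) + 2 = 2*a² + 2 = 2 + 2*a²)
Z(q, Q) = -5 + Q (Z(q, Q) = Q - 1*5 = Q - 5 = -5 + Q)
Z(10, G(10))/(-49830) = (-5 + (2 + 2*10²))/(-49830) = (-5 + (2 + 2*100))*(-1/49830) = (-5 + (2 + 200))*(-1/49830) = (-5 + 202)*(-1/49830) = 197*(-1/49830) = -197/49830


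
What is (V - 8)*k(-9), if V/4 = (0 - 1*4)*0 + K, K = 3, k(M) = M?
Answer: -36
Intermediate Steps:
V = 12 (V = 4*((0 - 1*4)*0 + 3) = 4*((0 - 4)*0 + 3) = 4*(-4*0 + 3) = 4*(0 + 3) = 4*3 = 12)
(V - 8)*k(-9) = (12 - 8)*(-9) = 4*(-9) = -36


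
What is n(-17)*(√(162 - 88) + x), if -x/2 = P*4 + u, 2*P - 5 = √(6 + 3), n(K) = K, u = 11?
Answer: 918 - 17*√74 ≈ 771.76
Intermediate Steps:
P = 4 (P = 5/2 + √(6 + 3)/2 = 5/2 + √9/2 = 5/2 + (½)*3 = 5/2 + 3/2 = 4)
x = -54 (x = -2*(4*4 + 11) = -2*(16 + 11) = -2*27 = -54)
n(-17)*(√(162 - 88) + x) = -17*(√(162 - 88) - 54) = -17*(√74 - 54) = -17*(-54 + √74) = 918 - 17*√74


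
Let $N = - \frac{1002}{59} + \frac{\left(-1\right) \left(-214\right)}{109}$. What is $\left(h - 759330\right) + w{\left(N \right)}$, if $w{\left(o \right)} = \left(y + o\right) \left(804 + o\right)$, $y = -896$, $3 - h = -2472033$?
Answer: $\frac{41106694975490}{41357761} \approx 9.9393 \cdot 10^{5}$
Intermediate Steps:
$h = 2472036$ ($h = 3 - -2472033 = 3 + 2472033 = 2472036$)
$N = - \frac{96592}{6431}$ ($N = \left(-1002\right) \frac{1}{59} + 214 \cdot \frac{1}{109} = - \frac{1002}{59} + \frac{214}{109} = - \frac{96592}{6431} \approx -15.02$)
$w{\left(o \right)} = \left(-896 + o\right) \left(804 + o\right)$
$\left(h - 759330\right) + w{\left(N \right)} = \left(2472036 - 759330\right) - \left(\frac{4623903040}{6431} - \frac{9330014464}{41357761}\right) = 1712706 + \left(-720384 + \frac{9330014464}{41357761} + \frac{8886464}{6431}\right) = 1712706 - \frac{29726990435776}{41357761} = \frac{41106694975490}{41357761}$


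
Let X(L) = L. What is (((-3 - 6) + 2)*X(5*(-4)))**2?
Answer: 19600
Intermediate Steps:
(((-3 - 6) + 2)*X(5*(-4)))**2 = (((-3 - 6) + 2)*(5*(-4)))**2 = ((-9 + 2)*(-20))**2 = (-7*(-20))**2 = 140**2 = 19600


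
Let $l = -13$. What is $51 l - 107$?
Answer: $-770$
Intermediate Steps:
$51 l - 107 = 51 \left(-13\right) - 107 = -663 - 107 = -770$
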